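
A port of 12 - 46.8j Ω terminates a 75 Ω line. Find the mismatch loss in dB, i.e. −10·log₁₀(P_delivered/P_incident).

mismatch loss ≈ 4.33 dB

Γ = (-63 − j46.8)/(87 − j46.8), |Γ| = 0.794
|Γ|² = 0.631, so P_del/P_inc = 1 − |Γ|² = 0.369
ML = −10·log₁₀(1 − |Γ|²)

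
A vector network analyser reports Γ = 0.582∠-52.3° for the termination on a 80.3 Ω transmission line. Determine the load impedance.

Z_L ≈ 84.7 − j118 Ω

Z_L = Z_0·(1 + Γ)/(1 − Γ) = 80.3·(1.36 − j0.46)/(0.644 + j0.46)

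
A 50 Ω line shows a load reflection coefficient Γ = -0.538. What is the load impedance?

Z_L ≈ 15 Ω

Z_L = Z_0·(1 + Γ)/(1 − Γ) = 50·(0.462)/(1.54)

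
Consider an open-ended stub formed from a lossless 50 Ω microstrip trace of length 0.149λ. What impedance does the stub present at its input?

Z_in ≈ −j36.8 Ω

βl = 2π × 0.149 = 53.6°
tan(βl) = 1.36
For an open-ended stub, Z_in = −jZ_0·cot(βl) = −jZ_0/tan(βl)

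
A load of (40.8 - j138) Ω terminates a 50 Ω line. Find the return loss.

Γ = (-9.2 − j138)/(90.8 − j138), |Γ| = 0.837
RL = −20·log₁₀|Γ| = −20·log₁₀(0.837)

RL ≈ 1.54 dB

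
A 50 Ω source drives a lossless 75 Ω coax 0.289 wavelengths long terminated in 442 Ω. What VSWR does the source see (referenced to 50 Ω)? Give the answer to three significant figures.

VSWR ≈ 4.23

βl = 2π × 0.289 = 104°
tan(βl) = -4
Z_in = Z_0·(Z_L + jZ_0·tanβl)/(Z_0 + jZ_L·tanβl) = 13.5 + j18.2 Ω
Γ_s = (Z_in − Z_s)/(Z_in + Z_s) = (-36.5 + j18.2)/(63.5 + j18.2), |Γ_s| = 0.617
VSWR = (1 + |Γ_s|)/(1 − |Γ_s|)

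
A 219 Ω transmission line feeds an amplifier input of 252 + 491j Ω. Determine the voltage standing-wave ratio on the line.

VSWR ≈ 6.23

Γ = (Z_L − Z_0)/(Z_L + Z_0) = (33 + j491)/(471 + j491)
|Γ| = 492/680 = 0.723
VSWR = (1 + |Γ|)/(1 − |Γ|) = 1.72/0.277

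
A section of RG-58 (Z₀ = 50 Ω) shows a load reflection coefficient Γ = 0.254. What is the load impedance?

Z_L = Z_0·(1 + Γ)/(1 − Γ) = 50·(1.25)/(0.746)

Z_L ≈ 84 Ω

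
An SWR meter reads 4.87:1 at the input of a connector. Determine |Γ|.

|Γ| ≈ 0.659

|Γ| = (S − 1)/(S + 1) = (4.87 − 1)/(4.87 + 1) = 3.87/5.87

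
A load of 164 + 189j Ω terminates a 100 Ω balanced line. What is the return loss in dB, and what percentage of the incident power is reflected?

RL ≈ 4.23 dB; 37.8% of incident power reflected

Γ = (64 + j189)/(264 + j189), |Γ| = 0.615
RL = −20·log₁₀(0.615) = 4.23 dB
P_refl/P_inc = |Γ|² = 0.378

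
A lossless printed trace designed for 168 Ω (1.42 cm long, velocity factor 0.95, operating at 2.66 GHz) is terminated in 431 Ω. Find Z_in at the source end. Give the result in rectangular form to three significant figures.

λ = v/f = 0.95·c / 2.66 GHz = 0.107 m
βl = 2π·l/λ = 2π × 0.133 = 47.7°
tan(βl) = tan(47.7°) = 1.1
Z_in = Z_0·(Z_L + jZ_0·tanβl)/(Z_0 + jZ_L·tanβl)
     = 168·(431 + j185)/(168 + j474)

Z_in ≈ 106 − j115 Ω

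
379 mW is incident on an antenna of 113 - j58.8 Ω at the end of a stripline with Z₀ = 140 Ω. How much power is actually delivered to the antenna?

|Γ| = |(-27 − j58.8)/(253 − j58.8)| = 0.249
|Γ|² = 0.0621
P_refl = |Γ|²·P_inc = 23.5 mW, P_del = (1 − |Γ|²)·P_inc = 355 mW

P_delivered ≈ 355 mW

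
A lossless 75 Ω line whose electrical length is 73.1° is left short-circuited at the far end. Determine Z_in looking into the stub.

Z_in ≈ +j247 Ω

tan(βl) = 3.29
For a short-circuited stub, Z_in = jZ_0·tan(βl)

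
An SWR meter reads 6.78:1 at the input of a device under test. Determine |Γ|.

|Γ| = (S − 1)/(S + 1) = (6.78 − 1)/(6.78 + 1) = 5.78/7.78

|Γ| ≈ 0.743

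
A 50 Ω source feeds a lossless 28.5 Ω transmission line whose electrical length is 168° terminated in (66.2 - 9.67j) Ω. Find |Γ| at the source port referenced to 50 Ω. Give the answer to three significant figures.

tan(βl) = -0.213
Z_in = Z_0·(Z_L + jZ_0·tanβl)/(Z_0 + jZ_L·tanβl) = 62.6 + j16.4 Ω
Γ_s = (Z_in − Z_s)/(Z_in + Z_s) = (12.6 + j16.4)/(113 + j16.4), |Γ_s| = 0.182

|Γ| ≈ 0.182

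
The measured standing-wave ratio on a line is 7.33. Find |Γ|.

|Γ| = (S − 1)/(S + 1) = (7.33 − 1)/(7.33 + 1) = 6.33/8.33

|Γ| ≈ 0.76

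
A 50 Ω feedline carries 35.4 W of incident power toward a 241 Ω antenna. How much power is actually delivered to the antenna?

Γ = (241 − 50)/(241 + 50) = 0.656
|Γ|² = 0.431
P_refl = |Γ|²·P_inc = 15.3 W, P_del = (1 − |Γ|²)·P_inc = 20.1 W

P_delivered ≈ 20.1 W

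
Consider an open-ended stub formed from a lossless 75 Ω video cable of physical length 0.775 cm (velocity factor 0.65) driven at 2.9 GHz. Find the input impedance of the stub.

Z_in ≈ −j84.8 Ω

λ = v/f = 0.65·c / 2.9 GHz = 0.0672 m
βl = 2π·l/λ = 2π × 0.115 = 41.5°
tan(βl) = 0.884
For an open-ended stub, Z_in = −jZ_0·cot(βl) = −jZ_0/tan(βl)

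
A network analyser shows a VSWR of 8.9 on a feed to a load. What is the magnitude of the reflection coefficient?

|Γ| = (S − 1)/(S + 1) = (8.9 − 1)/(8.9 + 1) = 7.9/9.9

|Γ| ≈ 0.798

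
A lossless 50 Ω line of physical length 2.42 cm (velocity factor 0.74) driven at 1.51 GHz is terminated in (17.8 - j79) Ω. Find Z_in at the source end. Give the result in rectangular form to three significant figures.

λ = v/f = 0.74·c / 1.51 GHz = 0.147 m
βl = 2π·l/λ = 2π × 0.165 = 59.3°
tan(βl) = tan(59.3°) = 1.68
Z_in = Z_0·(Z_L + jZ_0·tanβl)/(Z_0 + jZ_L·tanβl)
     = 50·(17.8 + j5.07)/(183 + j29.9)

Z_in ≈ 4.96 + j0.573 Ω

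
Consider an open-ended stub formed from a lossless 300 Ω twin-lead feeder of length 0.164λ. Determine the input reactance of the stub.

X_in ≈ -180 Ω (capacitive)

βl = 2π × 0.164 = 59°
tan(βl) = 1.67
For an open-ended stub, Z_in = −jZ_0·cot(βl) = −jZ_0/tan(βl)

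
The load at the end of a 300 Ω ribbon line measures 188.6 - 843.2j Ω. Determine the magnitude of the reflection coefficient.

Γ = (Z_L − Z_0)/(Z_L + Z_0) = (-111.4 − j843.2)/(488.6 − j843.2)
|Γ| = 851/975

|Γ| ≈ 0.873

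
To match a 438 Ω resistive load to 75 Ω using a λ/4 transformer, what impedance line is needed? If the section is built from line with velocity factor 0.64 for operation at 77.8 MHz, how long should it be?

Z_qwt = √(Z_0·R_L) = √(75 × 438) = √32850
λ = 0.64·c/f = 2.47 m, so l = λ/4 = 0.617 m

Z_qwt ≈ 181 Ω; length ≈ 61.7 cm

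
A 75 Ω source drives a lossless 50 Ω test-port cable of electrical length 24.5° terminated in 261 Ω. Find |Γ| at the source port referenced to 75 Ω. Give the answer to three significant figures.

tan(βl) = 0.456
Z_in = Z_0·(Z_L + jZ_0·tanβl)/(Z_0 + jZ_L·tanβl) = 47.3 − j89.8 Ω
Γ_s = (Z_in − Z_s)/(Z_in + Z_s) = (-27.7 − j89.8)/(122 − j89.8), |Γ_s| = 0.619

|Γ| ≈ 0.619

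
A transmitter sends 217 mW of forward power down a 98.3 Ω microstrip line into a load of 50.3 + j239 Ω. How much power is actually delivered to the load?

P_delivered ≈ 54.2 mW

|Γ| = |(-48 + j239)/(148.6 + j239)| = 0.866
|Γ|² = 0.75
P_refl = |Γ|²·P_inc = 163 mW, P_del = (1 − |Γ|²)·P_inc = 54.2 mW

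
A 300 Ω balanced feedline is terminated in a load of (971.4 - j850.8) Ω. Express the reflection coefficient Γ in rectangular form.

Γ ≈ 0.674 − j0.218

Γ = (Z_L − Z_0)/(Z_L + Z_0) = (671.4 − j850.8)/(1271 − j850.8)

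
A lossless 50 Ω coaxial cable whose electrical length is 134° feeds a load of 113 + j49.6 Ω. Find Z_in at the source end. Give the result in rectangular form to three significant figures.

tan(βl) = tan(134°) = -1.04
Z_in = Z_0·(Z_L + jZ_0·tanβl)/(Z_0 + jZ_L·tanβl)
     = 50·(113 − j2.18)/(101 − j117)

Z_in ≈ 24.4 + j27.1 Ω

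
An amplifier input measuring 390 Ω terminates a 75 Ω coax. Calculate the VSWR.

VSWR ≈ 5.2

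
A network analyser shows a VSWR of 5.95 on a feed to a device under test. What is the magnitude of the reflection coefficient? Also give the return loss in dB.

|Γ| ≈ 0.712; return loss ≈ 2.95 dB

|Γ| = (S − 1)/(S + 1) = (5.95 − 1)/(5.95 + 1) = 4.95/6.95
RL = −20·log₁₀|Γ| = −20·log₁₀(0.712)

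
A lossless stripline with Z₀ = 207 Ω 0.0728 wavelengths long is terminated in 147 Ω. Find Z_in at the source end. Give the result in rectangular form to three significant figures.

βl = 2π × 0.0728 = 26.2°
tan(βl) = tan(26.2°) = 0.492
Z_in = Z_0·(Z_L + jZ_0·tanβl)/(Z_0 + jZ_L·tanβl)
     = 207·(147 + j102)/(207 + j72.4)

Z_in ≈ 163 + j45 Ω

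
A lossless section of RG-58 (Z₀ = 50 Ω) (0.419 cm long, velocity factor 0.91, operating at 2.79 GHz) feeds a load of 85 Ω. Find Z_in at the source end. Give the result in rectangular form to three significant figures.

Z_in ≈ 75 − j21.4 Ω

λ = v/f = 0.91·c / 2.79 GHz = 0.0978 m
βl = 2π·l/λ = 2π × 0.0428 = 15.4°
tan(βl) = tan(15.4°) = 0.276
Z_in = Z_0·(Z_L + jZ_0·tanβl)/(Z_0 + jZ_L·tanβl)
     = 50·(85 + j13.8)/(50 + j23.4)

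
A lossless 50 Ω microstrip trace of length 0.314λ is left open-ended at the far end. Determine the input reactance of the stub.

βl = 2π × 0.314 = 113°
tan(βl) = -2.35
For an open-ended stub, Z_in = −jZ_0·cot(βl) = −jZ_0/tan(βl)

X_in ≈ 21.3 Ω (inductive)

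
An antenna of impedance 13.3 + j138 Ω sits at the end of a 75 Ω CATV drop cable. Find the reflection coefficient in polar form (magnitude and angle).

Γ ≈ 0.923 ∠ 56.7°

Γ = (Z_L − Z_0)/(Z_L + Z_0) = (-61.7 + j138)/(88.3 + j138)
|Γ| = 151/164 = 0.923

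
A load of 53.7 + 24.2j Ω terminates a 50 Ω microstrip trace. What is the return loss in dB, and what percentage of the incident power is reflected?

Γ = (3.7 + j24.2)/(103.7 + j24.2), |Γ| = 0.23
RL = −20·log₁₀(0.23) = 12.8 dB
P_refl/P_inc = |Γ|² = 0.0529

RL ≈ 12.8 dB; 5.29% of incident power reflected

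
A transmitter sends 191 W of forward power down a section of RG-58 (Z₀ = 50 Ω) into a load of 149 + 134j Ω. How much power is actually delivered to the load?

P_delivered ≈ 98.9 W

|Γ| = |(99 + j134)/(199 + j134)| = 0.694
|Γ|² = 0.482
P_refl = |Γ|²·P_inc = 92.1 W, P_del = (1 − |Γ|²)·P_inc = 98.9 W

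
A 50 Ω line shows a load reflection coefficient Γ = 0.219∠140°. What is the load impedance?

Z_L ≈ 34.4 + j10.2 Ω

Z_L = Z_0·(1 + Γ)/(1 − Γ) = 50·(0.832 + j0.141)/(1.17 − j0.141)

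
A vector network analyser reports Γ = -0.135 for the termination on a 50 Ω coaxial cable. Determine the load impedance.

Z_L = Z_0·(1 + Γ)/(1 − Γ) = 50·(0.865)/(1.14)

Z_L ≈ 38.1 Ω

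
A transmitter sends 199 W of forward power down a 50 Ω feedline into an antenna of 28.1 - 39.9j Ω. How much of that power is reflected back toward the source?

P_reflected ≈ 53.6 W

|Γ| = |(-21.9 − j39.9)/(78.1 − j39.9)| = 0.519
|Γ|² = 0.269
P_refl = |Γ|²·P_inc = 53.6 W, P_del = (1 − |Γ|²)·P_inc = 145 W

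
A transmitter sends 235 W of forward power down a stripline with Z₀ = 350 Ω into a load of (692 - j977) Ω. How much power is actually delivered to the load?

|Γ| = |(342 − j977)/(1042 − j977)| = 0.725
|Γ|² = 0.525
P_refl = |Γ|²·P_inc = 123 W, P_del = (1 − |Γ|²)·P_inc = 112 W

P_delivered ≈ 112 W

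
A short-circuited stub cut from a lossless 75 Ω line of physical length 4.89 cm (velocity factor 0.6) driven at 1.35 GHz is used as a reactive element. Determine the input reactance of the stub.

X_in ≈ -83.2 Ω (capacitive)

λ = v/f = 0.6·c / 1.35 GHz = 0.133 m
βl = 2π·l/λ = 2π × 0.367 = 132°
tan(βl) = -1.11
For a short-circuited stub, Z_in = jZ_0·tan(βl)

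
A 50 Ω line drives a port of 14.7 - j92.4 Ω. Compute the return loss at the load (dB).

Γ = (-35.3 − j92.4)/(64.7 − j92.4), |Γ| = 0.877
RL = −20·log₁₀|Γ| = −20·log₁₀(0.877)

RL ≈ 1.14 dB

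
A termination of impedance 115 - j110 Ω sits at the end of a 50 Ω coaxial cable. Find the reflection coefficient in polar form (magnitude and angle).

Γ ≈ 0.644 ∠ -25.7°

Γ = (Z_L − Z_0)/(Z_L + Z_0) = (65 − j110)/(165 − j110)
|Γ| = 128/198 = 0.644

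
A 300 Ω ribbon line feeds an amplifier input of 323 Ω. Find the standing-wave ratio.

For a purely resistive load, VSWR = R_L/Z_0 or Z_0/R_L (whichever > 1) = 323/300

VSWR ≈ 1.08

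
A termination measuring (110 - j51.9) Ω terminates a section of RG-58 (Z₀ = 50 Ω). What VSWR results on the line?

Γ = (Z_L − Z_0)/(Z_L + Z_0) = (60 − j51.9)/(160 − j51.9)
|Γ| = 79.3/168 = 0.472
VSWR = (1 + |Γ|)/(1 − |Γ|) = 1.47/0.528

VSWR ≈ 2.79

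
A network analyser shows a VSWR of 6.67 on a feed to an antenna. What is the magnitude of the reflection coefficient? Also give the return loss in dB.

|Γ| ≈ 0.739; return loss ≈ 2.62 dB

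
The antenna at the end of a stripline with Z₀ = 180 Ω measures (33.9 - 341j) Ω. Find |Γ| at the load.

|Γ| ≈ 0.922

Γ = (Z_L − Z_0)/(Z_L + Z_0) = (-146.1 − j341)/(213.9 − j341)
|Γ| = 371/403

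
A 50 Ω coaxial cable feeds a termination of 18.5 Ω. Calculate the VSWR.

Γ = (18.5 − 50)/(18.5 + 50) = -0.46
VSWR = (1 + 0.46)/(1 − 0.46)

VSWR ≈ 2.7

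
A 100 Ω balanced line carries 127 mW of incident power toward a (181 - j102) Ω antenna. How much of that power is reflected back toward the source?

|Γ| = |(81 − j102)/(281 − j102)| = 0.436
|Γ|² = 0.19
P_refl = |Γ|²·P_inc = 24.1 mW, P_del = (1 − |Γ|²)·P_inc = 103 mW

P_reflected ≈ 24.1 mW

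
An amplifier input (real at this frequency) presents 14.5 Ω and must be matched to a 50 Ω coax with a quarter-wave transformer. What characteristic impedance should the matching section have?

Z_qwt ≈ 26.9 Ω

Z_qwt = √(Z_0·R_L) = √(50 × 14.5) = √725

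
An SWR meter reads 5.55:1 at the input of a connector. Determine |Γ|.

|Γ| = (S − 1)/(S + 1) = (5.55 − 1)/(5.55 + 1) = 4.55/6.55

|Γ| ≈ 0.695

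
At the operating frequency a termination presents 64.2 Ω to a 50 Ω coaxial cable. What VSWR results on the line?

Γ = (64.2 − 50)/(64.2 + 50) = 0.124
VSWR = (1 + 0.124)/(1 − 0.124)

VSWR ≈ 1.28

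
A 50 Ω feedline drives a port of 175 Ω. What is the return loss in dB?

Γ = (175 − 50)/(175 + 50) = 0.556
RL = −20·log₁₀|Γ| = −20·log₁₀(0.556)

RL ≈ 5.11 dB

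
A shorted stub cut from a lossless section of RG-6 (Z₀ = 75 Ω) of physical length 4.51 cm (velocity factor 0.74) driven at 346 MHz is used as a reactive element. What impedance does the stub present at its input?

λ = v/f = 0.74·c / 346 MHz = 0.642 m
βl = 2π·l/λ = 2π × 0.0703 = 25.3°
tan(βl) = 0.473
For a shorted stub, Z_in = jZ_0·tan(βl)

Z_in ≈ +j35.5 Ω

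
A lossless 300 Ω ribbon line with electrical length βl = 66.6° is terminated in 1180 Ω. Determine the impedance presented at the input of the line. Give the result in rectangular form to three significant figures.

Z_in ≈ 89.5 − j120 Ω

tan(βl) = tan(66.6°) = 2.31
Z_in = Z_0·(Z_L + jZ_0·tanβl)/(Z_0 + jZ_L·tanβl)
     = 300·(1180 + j693)/(300 + j2730)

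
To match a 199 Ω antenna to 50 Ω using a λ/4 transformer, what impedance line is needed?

Z_qwt = √(Z_0·R_L) = √(50 × 199) = √9950

Z_qwt ≈ 99.7 Ω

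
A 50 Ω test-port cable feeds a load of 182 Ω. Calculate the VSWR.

Γ = (182 − 50)/(182 + 50) = 0.569
VSWR = (1 + 0.569)/(1 − 0.569)

VSWR ≈ 3.64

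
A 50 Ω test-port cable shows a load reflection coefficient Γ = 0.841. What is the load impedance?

Z_L ≈ 579 Ω

Z_L = Z_0·(1 + Γ)/(1 − Γ) = 50·(1.84)/(0.159)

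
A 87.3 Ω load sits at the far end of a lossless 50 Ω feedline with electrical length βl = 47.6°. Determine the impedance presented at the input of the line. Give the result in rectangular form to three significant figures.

Z_in ≈ 41.2 − j24.1 Ω

tan(βl) = tan(47.6°) = 1.1
Z_in = Z_0·(Z_L + jZ_0·tanβl)/(Z_0 + jZ_L·tanβl)
     = 50·(87.3 + j54.8)/(50 + j95.6)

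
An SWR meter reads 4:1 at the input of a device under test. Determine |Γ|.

|Γ| ≈ 0.6

|Γ| = (S − 1)/(S + 1) = (4 − 1)/(4 + 1) = 3/5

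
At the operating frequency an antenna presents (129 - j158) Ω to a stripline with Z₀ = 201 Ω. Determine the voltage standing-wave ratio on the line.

Γ = (Z_L − Z_0)/(Z_L + Z_0) = (-72 − j158)/(330 − j158)
|Γ| = 174/366 = 0.475
VSWR = (1 + |Γ|)/(1 − |Γ|) = 1.47/0.525

VSWR ≈ 2.81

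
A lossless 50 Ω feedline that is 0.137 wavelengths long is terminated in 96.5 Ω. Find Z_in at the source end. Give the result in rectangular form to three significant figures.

βl = 2π × 0.137 = 49.3°
tan(βl) = tan(49.3°) = 1.16
Z_in = Z_0·(Z_L + jZ_0·tanβl)/(Z_0 + jZ_L·tanβl)
     = 50·(96.5 + j58.2)/(50 + j112)

Z_in ≈ 37.6 − j26.2 Ω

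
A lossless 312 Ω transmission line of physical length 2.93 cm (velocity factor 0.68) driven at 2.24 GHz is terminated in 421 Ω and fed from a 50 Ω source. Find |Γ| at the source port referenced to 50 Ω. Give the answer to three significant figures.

λ = v/f = 0.68·c / 2.24 GHz = 0.0911 m
βl = 2π·l/λ = 2π × 0.322 = 116°
tan(βl) = -2.07
Z_in = Z_0·(Z_L + jZ_0·tanβl)/(Z_0 + jZ_L·tanβl) = 253 + j60.3 Ω
Γ_s = (Z_in − Z_s)/(Z_in + Z_s) = (203 + j60.3)/(303 + j60.3), |Γ_s| = 0.685

|Γ| ≈ 0.685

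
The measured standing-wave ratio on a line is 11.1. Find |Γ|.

|Γ| = (S − 1)/(S + 1) = (11.1 − 1)/(11.1 + 1) = 10.1/12.1

|Γ| ≈ 0.835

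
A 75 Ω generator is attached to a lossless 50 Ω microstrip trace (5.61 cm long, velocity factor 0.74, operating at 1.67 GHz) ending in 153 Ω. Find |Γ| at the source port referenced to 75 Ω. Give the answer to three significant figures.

|Γ| ≈ 0.453

λ = v/f = 0.74·c / 1.67 GHz = 0.133 m
βl = 2π·l/λ = 2π × 0.422 = 152°
tan(βl) = -0.533
Z_in = Z_0·(Z_L + jZ_0·tanβl)/(Z_0 + jZ_L·tanβl) = 53.6 + j60.9 Ω
Γ_s = (Z_in − Z_s)/(Z_in + Z_s) = (-21.4 + j60.9)/(129 + j60.9), |Γ_s| = 0.453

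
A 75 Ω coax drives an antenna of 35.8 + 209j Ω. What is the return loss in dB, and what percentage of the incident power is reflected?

Γ = (-39.2 + j209)/(110.8 + j209), |Γ| = 0.899
RL = −20·log₁₀(0.899) = 0.926 dB
P_refl/P_inc = |Γ|² = 0.808

RL ≈ 0.926 dB; 80.8% of incident power reflected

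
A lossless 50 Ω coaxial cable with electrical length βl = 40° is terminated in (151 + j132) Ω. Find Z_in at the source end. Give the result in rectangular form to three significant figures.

tan(βl) = tan(40°) = 0.839
Z_in = Z_0·(Z_L + jZ_0·tanβl)/(Z_0 + jZ_L·tanβl)
     = 50·(151 + j174)/(-60.8 + j127)

Z_in ≈ 32.6 − j75.2 Ω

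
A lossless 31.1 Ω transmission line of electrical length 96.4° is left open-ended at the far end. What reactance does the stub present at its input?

tan(βl) = -8.92
For an open-ended stub, Z_in = −jZ_0·cot(βl) = −jZ_0/tan(βl)

X_in ≈ 3.49 Ω (inductive)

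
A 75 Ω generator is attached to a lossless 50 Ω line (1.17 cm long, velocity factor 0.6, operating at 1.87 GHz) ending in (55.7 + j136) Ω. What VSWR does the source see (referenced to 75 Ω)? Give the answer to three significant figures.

λ = v/f = 0.6·c / 1.87 GHz = 0.0963 m
βl = 2π·l/λ = 2π × 0.122 = 43.8°
tan(βl) = 0.958
Z_in = Z_0·(Z_L + jZ_0·tanβl)/(Z_0 + jZ_L·tanβl) = 28.8 − j95.5 Ω
Γ_s = (Z_in − Z_s)/(Z_in + Z_s) = (-46.2 − j95.5)/(104 − j95.5), |Γ_s| = 0.752
VSWR = (1 + |Γ_s|)/(1 − |Γ_s|)

VSWR ≈ 7.08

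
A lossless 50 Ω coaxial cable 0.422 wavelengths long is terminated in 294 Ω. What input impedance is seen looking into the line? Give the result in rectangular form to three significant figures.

Z_in ≈ 34.8 + j82.6 Ω

βl = 2π × 0.422 = 152°
tan(βl) = tan(152°) = -0.534
Z_in = Z_0·(Z_L + jZ_0·tanβl)/(Z_0 + jZ_L·tanβl)
     = 50·(294 − j26.7)/(50 − j157)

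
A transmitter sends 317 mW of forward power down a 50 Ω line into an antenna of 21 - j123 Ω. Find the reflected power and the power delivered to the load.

|Γ| = |(-29 − j123)/(71 − j123)| = 0.89
|Γ|² = 0.792
P_refl = |Γ|²·P_inc = 251 mW, P_del = (1 − |Γ|²)·P_inc = 66 mW

P_reflected ≈ 251 mW; P_delivered ≈ 66 mW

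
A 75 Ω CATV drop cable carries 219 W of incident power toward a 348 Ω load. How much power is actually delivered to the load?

P_delivered ≈ 128 W

Γ = (348 − 75)/(348 + 75) = 0.645
|Γ|² = 0.417
P_refl = |Γ|²·P_inc = 91.2 W, P_del = (1 − |Γ|²)·P_inc = 128 W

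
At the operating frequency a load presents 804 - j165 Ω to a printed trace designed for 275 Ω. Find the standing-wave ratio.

VSWR ≈ 3.06

Γ = (Z_L − Z_0)/(Z_L + Z_0) = (529 − j165)/(1079 − j165)
|Γ| = 554/1090 = 0.508
VSWR = (1 + |Γ|)/(1 − |Γ|) = 1.51/0.492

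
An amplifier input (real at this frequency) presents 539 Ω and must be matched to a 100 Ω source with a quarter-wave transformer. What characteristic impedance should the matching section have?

Z_qwt ≈ 232 Ω

Z_qwt = √(Z_0·R_L) = √(100 × 539) = √53900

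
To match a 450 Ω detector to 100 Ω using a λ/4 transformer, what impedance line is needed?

Z_qwt ≈ 212 Ω

Z_qwt = √(Z_0·R_L) = √(100 × 450) = √45000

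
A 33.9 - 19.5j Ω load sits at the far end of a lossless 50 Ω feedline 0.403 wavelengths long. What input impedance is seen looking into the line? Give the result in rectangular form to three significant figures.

Z_in ≈ 66.9 − j31.2 Ω

βl = 2π × 0.403 = 145°
tan(βl) = tan(145°) = -0.698
Z_in = Z_0·(Z_L + jZ_0·tanβl)/(Z_0 + jZ_L·tanβl)
     = 50·(33.9 − j54.4)/(36.4 − j23.7)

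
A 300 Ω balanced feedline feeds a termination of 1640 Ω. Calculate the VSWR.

Γ = (1640 − 300)/(1640 + 300) = 0.691
VSWR = (1 + 0.691)/(1 − 0.691)

VSWR ≈ 5.47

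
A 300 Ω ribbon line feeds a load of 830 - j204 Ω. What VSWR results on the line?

VSWR ≈ 2.96

Γ = (Z_L − Z_0)/(Z_L + Z_0) = (530 − j204)/(1130 − j204)
|Γ| = 568/1150 = 0.495
VSWR = (1 + |Γ|)/(1 − |Γ|) = 1.49/0.505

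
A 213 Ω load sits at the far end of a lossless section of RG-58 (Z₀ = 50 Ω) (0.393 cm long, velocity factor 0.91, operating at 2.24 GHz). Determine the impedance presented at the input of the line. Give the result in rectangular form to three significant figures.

λ = v/f = 0.91·c / 2.24 GHz = 0.122 m
βl = 2π·l/λ = 2π × 0.0322 = 11.6°
tan(βl) = tan(11.6°) = 0.205
Z_in = Z_0·(Z_L + jZ_0·tanβl)/(Z_0 + jZ_L·tanβl)
     = 50·(213 + j10.3)/(50 + j43.8)

Z_in ≈ 126 − j99.7 Ω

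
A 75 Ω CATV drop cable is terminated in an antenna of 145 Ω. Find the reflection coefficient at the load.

Γ = (Z_L − Z_0)/(Z_L + Z_0) = (145 − 75)/(145 + 75) = 70/220

Γ = 0.318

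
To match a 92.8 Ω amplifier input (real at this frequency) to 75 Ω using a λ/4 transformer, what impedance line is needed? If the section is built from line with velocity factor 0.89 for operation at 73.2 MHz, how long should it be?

Z_qwt ≈ 83.4 Ω; length ≈ 91.2 cm

Z_qwt = √(Z_0·R_L) = √(75 × 92.8) = √6960
λ = 0.89·c/f = 3.65 m, so l = λ/4 = 0.912 m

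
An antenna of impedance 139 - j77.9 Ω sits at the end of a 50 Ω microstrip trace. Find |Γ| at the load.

Γ = (Z_L − Z_0)/(Z_L + Z_0) = (89 − j77.9)/(189 − j77.9)
|Γ| = 118/204

|Γ| ≈ 0.579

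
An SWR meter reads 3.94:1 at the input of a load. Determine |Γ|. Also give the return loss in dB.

|Γ| = (S − 1)/(S + 1) = (3.94 − 1)/(3.94 + 1) = 2.94/4.94
RL = −20·log₁₀|Γ| = −20·log₁₀(0.595)

|Γ| ≈ 0.595; return loss ≈ 4.51 dB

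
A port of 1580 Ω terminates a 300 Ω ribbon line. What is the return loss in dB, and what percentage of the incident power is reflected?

Γ = (1580 − 300)/(1580 + 300) = 0.681
RL = −20·log₁₀(0.681) = 3.34 dB
P_refl/P_inc = |Γ|² = 0.464

RL ≈ 3.34 dB; 46.4% of incident power reflected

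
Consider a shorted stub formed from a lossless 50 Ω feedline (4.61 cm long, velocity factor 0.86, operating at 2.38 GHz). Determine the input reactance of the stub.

λ = v/f = 0.86·c / 2.38 GHz = 0.108 m
βl = 2π·l/λ = 2π × 0.425 = 153°
tan(βl) = -0.507
For a shorted stub, Z_in = jZ_0·tan(βl)

X_in ≈ -25.4 Ω (capacitive)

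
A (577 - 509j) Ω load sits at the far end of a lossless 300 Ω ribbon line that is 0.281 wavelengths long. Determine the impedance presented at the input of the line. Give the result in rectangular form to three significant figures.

βl = 2π × 0.281 = 101°
tan(βl) = tan(101°) = -5.07
Z_in = Z_0·(Z_L + jZ_0·tanβl)/(Z_0 + jZ_L·tanβl)
     = 300·(577 − j2030)/(-2280 − j2920)

Z_in ≈ 101 + j138 Ω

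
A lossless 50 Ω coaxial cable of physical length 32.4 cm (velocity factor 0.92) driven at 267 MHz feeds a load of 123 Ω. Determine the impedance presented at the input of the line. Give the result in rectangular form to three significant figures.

Z_in ≈ 23.2 + j17.1 Ω

λ = v/f = 0.92·c / 267 MHz = 1.03 m
βl = 2π·l/λ = 2π × 0.313 = 113°
tan(βl) = tan(113°) = -2.37
Z_in = Z_0·(Z_L + jZ_0·tanβl)/(Z_0 + jZ_L·tanβl)
     = 50·(123 − j119)/(50 − j292)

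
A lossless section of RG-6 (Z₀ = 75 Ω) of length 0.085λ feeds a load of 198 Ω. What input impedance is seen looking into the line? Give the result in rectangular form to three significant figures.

Z_in ≈ 77.7 − j77 Ω

βl = 2π × 0.085 = 30.6°
tan(βl) = tan(30.6°) = 0.591
Z_in = Z_0·(Z_L + jZ_0·tanβl)/(Z_0 + jZ_L·tanβl)
     = 75·(198 + j44.4)/(75 + j117)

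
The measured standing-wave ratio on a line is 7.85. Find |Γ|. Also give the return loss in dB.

|Γ| = (S − 1)/(S + 1) = (7.85 − 1)/(7.85 + 1) = 6.85/8.85
RL = −20·log₁₀|Γ| = −20·log₁₀(0.774)

|Γ| ≈ 0.774; return loss ≈ 2.23 dB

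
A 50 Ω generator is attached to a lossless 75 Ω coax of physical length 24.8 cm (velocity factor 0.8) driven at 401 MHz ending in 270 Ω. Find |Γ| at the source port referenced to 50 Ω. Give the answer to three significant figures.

λ = v/f = 0.8·c / 401 MHz = 0.599 m
βl = 2π·l/λ = 2π × 0.414 = 149°
tan(βl) = -0.597
Z_in = Z_0·(Z_L + jZ_0·tanβl)/(Z_0 + jZ_L·tanβl) = 65.2 + j95.3 Ω
Γ_s = (Z_in − Z_s)/(Z_in + Z_s) = (15.2 + j95.3)/(115 + j95.3), |Γ_s| = 0.646

|Γ| ≈ 0.646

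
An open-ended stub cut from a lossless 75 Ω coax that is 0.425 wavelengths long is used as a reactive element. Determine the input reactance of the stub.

X_in ≈ 147 Ω (inductive)

βl = 2π × 0.425 = 153°
tan(βl) = -0.51
For an open-ended stub, Z_in = −jZ_0·cot(βl) = −jZ_0/tan(βl)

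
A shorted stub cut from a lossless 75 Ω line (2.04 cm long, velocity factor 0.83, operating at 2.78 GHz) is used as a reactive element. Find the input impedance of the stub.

λ = v/f = 0.83·c / 2.78 GHz = 0.0896 m
βl = 2π·l/λ = 2π × 0.228 = 82°
tan(βl) = 7.11
For a shorted stub, Z_in = jZ_0·tan(βl)

Z_in ≈ +j533 Ω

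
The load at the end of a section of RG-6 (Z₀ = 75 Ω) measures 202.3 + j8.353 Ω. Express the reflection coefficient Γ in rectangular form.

Γ ≈ 0.46 + j0.0163

Γ = (Z_L − Z_0)/(Z_L + Z_0) = (127.3 + j8.353)/(277.3 + j8.353)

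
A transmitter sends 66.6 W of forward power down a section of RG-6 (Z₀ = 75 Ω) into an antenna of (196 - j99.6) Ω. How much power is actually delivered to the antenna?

P_delivered ≈ 47 W

|Γ| = |(121 − j99.6)/(271 − j99.6)| = 0.543
|Γ|² = 0.295
P_refl = |Γ|²·P_inc = 19.6 W, P_del = (1 − |Γ|²)·P_inc = 47 W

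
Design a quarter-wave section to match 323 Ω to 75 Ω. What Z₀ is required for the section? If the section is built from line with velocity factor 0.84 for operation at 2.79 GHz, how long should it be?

Z_qwt ≈ 156 Ω; length ≈ 2.26 cm

Z_qwt = √(Z_0·R_L) = √(75 × 323) = √24220
λ = 0.84·c/f = 0.0903 m, so l = λ/4 = 0.0226 m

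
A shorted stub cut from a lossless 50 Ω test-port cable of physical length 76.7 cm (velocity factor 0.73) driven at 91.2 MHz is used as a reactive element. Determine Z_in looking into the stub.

Z_in ≈ −j107 Ω

λ = v/f = 0.73·c / 91.2 MHz = 2.4 m
βl = 2π·l/λ = 2π × 0.319 = 115°
tan(βl) = -2.15
For a shorted stub, Z_in = jZ_0·tan(βl)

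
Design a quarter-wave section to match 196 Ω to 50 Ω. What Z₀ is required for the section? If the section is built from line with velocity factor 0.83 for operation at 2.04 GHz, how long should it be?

Z_qwt = √(Z_0·R_L) = √(50 × 196) = √9800
λ = 0.83·c/f = 0.122 m, so l = λ/4 = 0.0305 m

Z_qwt ≈ 99 Ω; length ≈ 3.05 cm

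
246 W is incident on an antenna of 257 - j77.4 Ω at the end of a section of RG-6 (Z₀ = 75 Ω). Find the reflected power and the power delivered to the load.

P_reflected ≈ 82.8 W; P_delivered ≈ 163 W

|Γ| = |(182 − j77.4)/(332 − j77.4)| = 0.58
|Γ|² = 0.337
P_refl = |Γ|²·P_inc = 82.8 W, P_del = (1 − |Γ|²)·P_inc = 163 W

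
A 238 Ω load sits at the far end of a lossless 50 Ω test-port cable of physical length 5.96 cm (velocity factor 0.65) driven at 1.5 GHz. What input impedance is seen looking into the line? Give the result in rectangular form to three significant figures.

Z_in ≈ 97.5 + j111 Ω

λ = v/f = 0.65·c / 1.5 GHz = 0.13 m
βl = 2π·l/λ = 2π × 0.458 = 165°
tan(βl) = tan(165°) = -0.267
Z_in = Z_0·(Z_L + jZ_0·tanβl)/(Z_0 + jZ_L·tanβl)
     = 50·(238 − j13.4)/(50 − j63.6)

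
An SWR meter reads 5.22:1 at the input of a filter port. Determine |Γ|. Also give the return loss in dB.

|Γ| = (S − 1)/(S + 1) = (5.22 − 1)/(5.22 + 1) = 4.22/6.22
RL = −20·log₁₀|Γ| = −20·log₁₀(0.678)

|Γ| ≈ 0.678; return loss ≈ 3.37 dB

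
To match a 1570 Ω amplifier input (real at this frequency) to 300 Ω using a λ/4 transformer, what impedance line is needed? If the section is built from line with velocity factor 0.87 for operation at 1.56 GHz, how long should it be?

Z_qwt ≈ 686 Ω; length ≈ 4.18 cm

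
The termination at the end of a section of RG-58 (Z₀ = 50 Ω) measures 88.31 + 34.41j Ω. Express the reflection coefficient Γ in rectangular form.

Γ = (Z_L − Z_0)/(Z_L + Z_0) = (38.31 + j34.41)/(138.3 + j34.41)

Γ ≈ 0.319 + j0.169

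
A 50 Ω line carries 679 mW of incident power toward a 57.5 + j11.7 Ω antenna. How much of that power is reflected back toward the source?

|Γ| = |(7.5 + j11.7)/(107.5 + j11.7)| = 0.129
|Γ|² = 0.0165
P_refl = |Γ|²·P_inc = 11.2 mW, P_del = (1 − |Γ|²)·P_inc = 668 mW

P_reflected ≈ 11.2 mW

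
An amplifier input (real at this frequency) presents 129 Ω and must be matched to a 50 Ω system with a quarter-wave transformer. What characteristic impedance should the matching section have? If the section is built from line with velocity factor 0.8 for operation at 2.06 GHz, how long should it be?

Z_qwt = √(Z_0·R_L) = √(50 × 129) = √6450
λ = 0.8·c/f = 0.117 m, so l = λ/4 = 0.0291 m

Z_qwt ≈ 80.3 Ω; length ≈ 2.91 cm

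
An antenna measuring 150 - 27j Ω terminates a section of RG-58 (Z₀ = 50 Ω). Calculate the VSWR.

Γ = (Z_L − Z_0)/(Z_L + Z_0) = (100 − j27)/(200 − j27)
|Γ| = 104/202 = 0.513
VSWR = (1 + |Γ|)/(1 − |Γ|) = 1.51/0.487

VSWR ≈ 3.11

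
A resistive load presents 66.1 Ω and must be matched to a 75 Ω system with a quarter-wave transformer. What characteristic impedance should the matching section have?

Z_qwt = √(Z_0·R_L) = √(75 × 66.1) = √4958

Z_qwt ≈ 70.4 Ω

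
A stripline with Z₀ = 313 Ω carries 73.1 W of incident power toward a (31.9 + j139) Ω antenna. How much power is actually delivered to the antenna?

P_delivered ≈ 21.1 W

|Γ| = |(-281.1 + j139)/(344.9 + j139)| = 0.843
|Γ|² = 0.711
P_refl = |Γ|²·P_inc = 52 W, P_del = (1 − |Γ|²)·P_inc = 21.1 W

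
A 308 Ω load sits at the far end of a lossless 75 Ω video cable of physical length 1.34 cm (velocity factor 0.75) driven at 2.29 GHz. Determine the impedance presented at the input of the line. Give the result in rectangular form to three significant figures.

Z_in ≈ 30.6 − j58.5 Ω

λ = v/f = 0.75·c / 2.29 GHz = 0.0983 m
βl = 2π·l/λ = 2π × 0.136 = 49.1°
tan(βl) = tan(49.1°) = 1.15
Z_in = Z_0·(Z_L + jZ_0·tanβl)/(Z_0 + jZ_L·tanβl)
     = 75·(308 + j86.6)/(75 + j356)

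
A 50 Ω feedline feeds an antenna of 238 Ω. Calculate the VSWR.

VSWR ≈ 4.76

For a purely resistive load, VSWR = R_L/Z_0 or Z_0/R_L (whichever > 1) = 238/50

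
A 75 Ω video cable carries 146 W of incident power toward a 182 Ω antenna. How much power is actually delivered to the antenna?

Γ = (182 − 75)/(182 + 75) = 0.416
|Γ|² = 0.173
P_refl = |Γ|²·P_inc = 25.3 W, P_del = (1 − |Γ|²)·P_inc = 121 W

P_delivered ≈ 121 W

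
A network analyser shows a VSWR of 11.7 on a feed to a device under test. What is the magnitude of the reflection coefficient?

|Γ| = (S − 1)/(S + 1) = (11.7 − 1)/(11.7 + 1) = 10.7/12.7

|Γ| ≈ 0.843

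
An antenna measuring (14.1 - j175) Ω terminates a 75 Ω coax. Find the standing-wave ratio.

Γ = (Z_L − Z_0)/(Z_L + Z_0) = (-60.9 − j175)/(89.1 − j175)
|Γ| = 185/196 = 0.944
VSWR = (1 + |Γ|)/(1 − |Γ|) = 1.94/0.0564

VSWR ≈ 34.4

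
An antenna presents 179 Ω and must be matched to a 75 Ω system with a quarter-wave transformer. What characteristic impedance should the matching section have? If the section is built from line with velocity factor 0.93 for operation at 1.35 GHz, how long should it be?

Z_qwt ≈ 116 Ω; length ≈ 5.17 cm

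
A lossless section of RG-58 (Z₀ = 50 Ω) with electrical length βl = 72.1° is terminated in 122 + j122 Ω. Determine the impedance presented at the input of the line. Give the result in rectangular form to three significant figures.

Z_in ≈ 12.9 − j27.4 Ω

tan(βl) = tan(72.1°) = 3.1
Z_in = Z_0·(Z_L + jZ_0·tanβl)/(Z_0 + jZ_L·tanβl)
     = 50·(122 + j277)/(-328 + j378)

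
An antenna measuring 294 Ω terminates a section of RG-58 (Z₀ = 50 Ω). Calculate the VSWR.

Γ = (294 − 50)/(294 + 50) = 0.709
VSWR = (1 + 0.709)/(1 − 0.709)

VSWR ≈ 5.88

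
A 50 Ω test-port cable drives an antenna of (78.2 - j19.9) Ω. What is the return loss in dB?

RL ≈ 11.5 dB

Γ = (28.2 − j19.9)/(128.2 − j19.9), |Γ| = 0.266
RL = −20·log₁₀|Γ| = −20·log₁₀(0.266)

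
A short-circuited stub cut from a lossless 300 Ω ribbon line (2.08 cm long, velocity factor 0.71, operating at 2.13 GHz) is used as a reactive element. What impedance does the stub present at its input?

λ = v/f = 0.71·c / 2.13 GHz = 0.1 m
βl = 2π·l/λ = 2π × 0.208 = 74.9°
tan(βl) = 3.7
For a short-circuited stub, Z_in = jZ_0·tan(βl)

Z_in ≈ +j1110 Ω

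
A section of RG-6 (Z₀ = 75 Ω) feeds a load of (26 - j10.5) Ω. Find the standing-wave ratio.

VSWR ≈ 2.95

Γ = (Z_L − Z_0)/(Z_L + Z_0) = (-49 − j10.5)/(101 − j10.5)
|Γ| = 50.1/102 = 0.494
VSWR = (1 + |Γ|)/(1 − |Γ|) = 1.49/0.506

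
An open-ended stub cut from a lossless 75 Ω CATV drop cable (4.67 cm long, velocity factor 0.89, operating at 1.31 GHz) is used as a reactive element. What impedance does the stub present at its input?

Z_in ≈ −j9.89 Ω

λ = v/f = 0.89·c / 1.31 GHz = 0.204 m
βl = 2π·l/λ = 2π × 0.229 = 82.5°
tan(βl) = 7.58
For an open-ended stub, Z_in = −jZ_0·cot(βl) = −jZ_0/tan(βl)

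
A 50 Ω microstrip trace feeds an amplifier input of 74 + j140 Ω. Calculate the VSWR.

VSWR ≈ 7.32

Γ = (Z_L − Z_0)/(Z_L + Z_0) = (24 + j140)/(124 + j140)
|Γ| = 142/187 = 0.76
VSWR = (1 + |Γ|)/(1 − |Γ|) = 1.76/0.24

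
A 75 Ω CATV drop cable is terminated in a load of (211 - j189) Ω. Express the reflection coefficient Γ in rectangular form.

Γ ≈ 0.635 − j0.241

Γ = (Z_L − Z_0)/(Z_L + Z_0) = (136 − j189)/(286 − j189)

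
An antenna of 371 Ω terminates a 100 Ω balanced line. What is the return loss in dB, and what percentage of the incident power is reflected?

RL ≈ 4.8 dB; 33.1% of incident power reflected

Γ = (371 − 100)/(371 + 100) = 0.575
RL = −20·log₁₀(0.575) = 4.8 dB
P_refl/P_inc = |Γ|² = 0.331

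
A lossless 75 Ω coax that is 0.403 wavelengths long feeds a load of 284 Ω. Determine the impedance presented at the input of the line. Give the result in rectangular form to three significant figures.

Z_in ≈ 52.9 + j87.4 Ω

βl = 2π × 0.403 = 145°
tan(βl) = tan(145°) = -0.698
Z_in = Z_0·(Z_L + jZ_0·tanβl)/(Z_0 + jZ_L·tanβl)
     = 75·(284 − j52.4)/(75 − j198)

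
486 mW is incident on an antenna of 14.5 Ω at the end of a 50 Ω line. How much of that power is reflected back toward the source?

Γ = (14.5 − 50)/(14.5 + 50) = -0.55
|Γ|² = 0.303
P_refl = |Γ|²·P_inc = 147 mW, P_del = (1 − |Γ|²)·P_inc = 339 mW

P_reflected ≈ 147 mW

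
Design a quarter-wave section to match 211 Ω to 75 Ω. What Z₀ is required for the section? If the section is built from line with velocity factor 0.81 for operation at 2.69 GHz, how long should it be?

Z_qwt = √(Z_0·R_L) = √(75 × 211) = √15820
λ = 0.81·c/f = 0.0903 m, so l = λ/4 = 0.0226 m

Z_qwt ≈ 126 Ω; length ≈ 2.26 cm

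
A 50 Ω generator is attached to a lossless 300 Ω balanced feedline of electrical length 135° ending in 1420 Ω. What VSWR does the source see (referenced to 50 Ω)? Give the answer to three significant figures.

VSWR ≈ 15.2

tan(βl) = -1
Z_in = Z_0·(Z_L + jZ_0·tanβl)/(Z_0 + jZ_L·tanβl) = 121 + j274 Ω
Γ_s = (Z_in − Z_s)/(Z_in + Z_s) = (71.3 + j274)/(171 + j274), |Γ_s| = 0.876
VSWR = (1 + |Γ_s|)/(1 − |Γ_s|)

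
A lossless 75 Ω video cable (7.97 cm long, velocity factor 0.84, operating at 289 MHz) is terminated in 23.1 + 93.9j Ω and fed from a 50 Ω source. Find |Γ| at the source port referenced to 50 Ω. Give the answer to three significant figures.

|Γ| ≈ 0.854

λ = v/f = 0.84·c / 289 MHz = 0.872 m
βl = 2π·l/λ = 2π × 0.0914 = 32.9°
tan(βl) = 0.647
Z_in = Z_0·(Z_L + jZ_0·tanβl)/(Z_0 + jZ_L·tanβl) = 432 + j296 Ω
Γ_s = (Z_in − Z_s)/(Z_in + Z_s) = (382 + j296)/(482 + j296), |Γ_s| = 0.854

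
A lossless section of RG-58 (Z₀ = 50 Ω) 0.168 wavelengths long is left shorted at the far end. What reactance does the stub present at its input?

X_in ≈ 88.3 Ω (inductive)

βl = 2π × 0.168 = 60.5°
tan(βl) = 1.77
For a shorted stub, Z_in = jZ_0·tan(βl)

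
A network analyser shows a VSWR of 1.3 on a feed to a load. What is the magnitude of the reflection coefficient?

|Γ| = (S − 1)/(S + 1) = (1.3 − 1)/(1.3 + 1) = 0.3/2.3

|Γ| ≈ 0.13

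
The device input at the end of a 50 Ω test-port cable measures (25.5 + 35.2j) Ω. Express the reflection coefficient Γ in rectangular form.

Γ ≈ -0.088 + j0.507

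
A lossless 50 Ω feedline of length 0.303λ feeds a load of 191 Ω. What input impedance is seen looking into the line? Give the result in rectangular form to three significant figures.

Z_in ≈ 14.5 + j16 Ω

βl = 2π × 0.303 = 109°
tan(βl) = tan(109°) = -2.89
Z_in = Z_0·(Z_L + jZ_0·tanβl)/(Z_0 + jZ_L·tanβl)
     = 50·(191 − j145)/(50 − j552)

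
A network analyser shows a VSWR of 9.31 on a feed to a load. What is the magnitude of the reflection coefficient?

|Γ| ≈ 0.806

|Γ| = (S − 1)/(S + 1) = (9.31 − 1)/(9.31 + 1) = 8.31/10.3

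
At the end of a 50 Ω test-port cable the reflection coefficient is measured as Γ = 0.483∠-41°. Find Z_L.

Z_L ≈ 76 − j62.8 Ω

Z_L = Z_0·(1 + Γ)/(1 − Γ) = 50·(1.36 − j0.317)/(0.635 + j0.317)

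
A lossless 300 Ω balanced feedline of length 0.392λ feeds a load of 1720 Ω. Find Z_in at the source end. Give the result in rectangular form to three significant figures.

βl = 2π × 0.392 = 141°
tan(βl) = tan(141°) = -0.806
Z_in = Z_0·(Z_L + jZ_0·tanβl)/(Z_0 + jZ_L·tanβl)
     = 300·(1720 − j242)/(300 − j1390)

Z_in ≈ 127 + j345 Ω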